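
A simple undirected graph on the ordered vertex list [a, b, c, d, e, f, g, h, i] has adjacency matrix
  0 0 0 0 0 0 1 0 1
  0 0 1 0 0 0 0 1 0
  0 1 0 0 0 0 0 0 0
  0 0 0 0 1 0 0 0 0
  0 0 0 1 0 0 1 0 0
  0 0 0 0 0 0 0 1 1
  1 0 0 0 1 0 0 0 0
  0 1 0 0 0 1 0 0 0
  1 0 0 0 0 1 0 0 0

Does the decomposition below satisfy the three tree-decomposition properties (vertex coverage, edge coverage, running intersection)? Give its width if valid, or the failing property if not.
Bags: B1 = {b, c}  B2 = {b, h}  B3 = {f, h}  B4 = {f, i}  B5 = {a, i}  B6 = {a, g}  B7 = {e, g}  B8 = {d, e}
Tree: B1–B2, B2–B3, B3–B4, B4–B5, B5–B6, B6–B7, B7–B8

Yes; width 1.

Every vertex of G appears in some bag (union = {a, b, c, d, e, f, g, h, i}); every edge is covered by a bag; and for each vertex v the set of bags containing v is connected in the bag tree. The decomposition is therefore valid. The largest bag has 2 vertices, so the width is 1.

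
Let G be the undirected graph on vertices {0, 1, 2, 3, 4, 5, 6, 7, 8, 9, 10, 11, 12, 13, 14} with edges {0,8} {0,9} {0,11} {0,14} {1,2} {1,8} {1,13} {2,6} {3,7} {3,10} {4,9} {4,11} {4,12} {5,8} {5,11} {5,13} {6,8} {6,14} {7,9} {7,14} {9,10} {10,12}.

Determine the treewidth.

A width-3 tree decomposition is:
Bags: B1 = {1, 2, 5, 13}  B2 = {1, 2, 5, 8}  B3 = {2, 5, 6, 8}  B4 = {5, 6, 8, 11}  B5 = {0, 6, 8, 11}  B6 = {0, 6, 11, 14}  B7 = {0, 4, 11, 14}  B8 = {0, 4, 9, 14}  B9 = {4, 7, 9, 14}  B10 = {4, 7, 9, 12}  B11 = {7, 9, 10, 12}  B12 = {3, 7, 10, 12}
Tree: B1–B2, B2–B3, B3–B4, B4–B5, B5–B6, B6–B7, B7–B8, B8–B9, B9–B10, B10–B11, B11–B12
Every bag has size at most 4, so the width is 4 − 1 = 3 and tw(G) ≤ 3. For the lower bound: the 4 vertex sets {1,2,13}, {5}, {8}, {0,6,11,14} are disjoint, each induces a connected subgraph, and every pair is joined by at least one edge of G. Contracting each set to a single vertex therefore yields K_{4} as a minor, and since treewidth is minor-monotone, tw(G) ≥ tw(K_{4}) = 3. Hence tw(G) = 3 exactly.

3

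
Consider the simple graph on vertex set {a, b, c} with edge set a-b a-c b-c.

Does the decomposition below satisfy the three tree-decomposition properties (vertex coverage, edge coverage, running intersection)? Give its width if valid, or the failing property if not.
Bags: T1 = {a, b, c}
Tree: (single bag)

Every vertex of G appears in some bag (union = {a, b, c}); every edge is covered by a bag; and for each vertex v the set of bags containing v is connected in the bag tree. The decomposition is therefore valid. The largest bag has 3 vertices, so the width is 2.

Yes; width 2.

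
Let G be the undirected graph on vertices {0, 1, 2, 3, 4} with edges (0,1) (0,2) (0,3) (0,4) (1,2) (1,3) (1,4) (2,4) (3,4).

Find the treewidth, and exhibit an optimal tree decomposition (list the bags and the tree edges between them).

Every bag has size at most 4, so the width is 4 − 1 = 3 and tw(G) ≤ 3. Conversely, {0, 1, 2, 4} is a clique of size 4, and the vertices of any clique must share a bag in every tree decomposition; so some bag has ≥ 4 vertices and tw(G) ≥ 3. Combining the bounds, tw(G) = 3.

Treewidth 3.
One such decomposition:
Bags: B1 = {0, 1, 2, 4}  B2 = {0, 1, 3, 4}
Tree: B1–B2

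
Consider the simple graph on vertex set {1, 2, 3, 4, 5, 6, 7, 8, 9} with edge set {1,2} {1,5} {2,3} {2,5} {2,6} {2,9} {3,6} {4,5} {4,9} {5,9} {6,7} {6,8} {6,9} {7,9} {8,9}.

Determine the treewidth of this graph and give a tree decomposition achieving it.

Treewidth 2.
One such decomposition:
Bags: B1 = {2, 6, 9}  B2 = {2, 5, 9}  B3 = {6, 7, 9}  B4 = {2, 3, 6}  B5 = {6, 8, 9}  B6 = {1, 2, 5}  B7 = {4, 5, 9}
Tree: B1–B2, B1–B3, B1–B4, B3–B5, B2–B6, B2–B7

Every bag has size at most 3, so the width is 3 − 1 = 2 and tw(G) ≤ 2. Conversely, {1, 2, 5} is a clique of size 3, and the vertices of any clique must share a bag in every tree decomposition; so some bag has ≥ 3 vertices and tw(G) ≥ 2. Hence tw(G) = 2 exactly.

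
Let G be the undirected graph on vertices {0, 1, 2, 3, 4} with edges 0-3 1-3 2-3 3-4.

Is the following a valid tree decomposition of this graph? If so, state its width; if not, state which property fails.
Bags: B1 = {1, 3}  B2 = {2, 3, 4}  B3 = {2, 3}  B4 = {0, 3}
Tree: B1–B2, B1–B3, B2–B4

No — bags containing vertex 2 are not connected in the tree.

A tree decomposition must satisfy three properties: every vertex lies in some bag; for every edge, both endpoints lie together in some bag; and for every vertex, the bags containing it form a connected subtree. Here bags containing vertex 2 are not connected in the tree, so the decomposition is invalid.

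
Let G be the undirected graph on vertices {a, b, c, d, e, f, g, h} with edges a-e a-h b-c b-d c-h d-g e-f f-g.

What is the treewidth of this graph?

A width-2 tree decomposition is:
Bags: B1 = {b, c, h}  B2 = {a, b, h}  B3 = {a, b, e}  B4 = {b, e, f}  B5 = {b, f, g}  B6 = {b, d, g}
Tree: B1–B2, B2–B3, B3–B4, B4–B5, B5–B6
Every bag has size at most 3, so the width is 3 − 1 = 2 and tw(G) ≤ 2. Since b–c–h–a–e–f–g–d–b is a cycle in G, G is not acyclic. Forests are exactly the graphs of treewidth ≤ 1, so tw(G) ≥ 2. Therefore the treewidth is 2.

2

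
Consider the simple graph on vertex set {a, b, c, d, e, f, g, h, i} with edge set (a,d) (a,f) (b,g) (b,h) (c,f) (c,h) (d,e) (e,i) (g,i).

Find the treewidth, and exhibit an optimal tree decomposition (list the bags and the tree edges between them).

Treewidth 2.
Bags: B1 = {a, d, f}  B2 = {d, e, f}  B3 = {e, f, i}  B4 = {f, g, i}  B5 = {b, f, g}  B6 = {b, f, h}  B7 = {c, f, h}
Tree: B1–B2, B2–B3, B3–B4, B4–B5, B5–B6, B6–B7

Every bag has size at most 3, so the width is 3 − 1 = 2 and tw(G) ≤ 2. For the lower bound, G contains the cycle f–a–d–e–i–g–b–h–c–f, so G is not a forest; only forests have treewidth ≤ 1, hence tw(G) ≥ 2. Hence tw(G) = 2 exactly.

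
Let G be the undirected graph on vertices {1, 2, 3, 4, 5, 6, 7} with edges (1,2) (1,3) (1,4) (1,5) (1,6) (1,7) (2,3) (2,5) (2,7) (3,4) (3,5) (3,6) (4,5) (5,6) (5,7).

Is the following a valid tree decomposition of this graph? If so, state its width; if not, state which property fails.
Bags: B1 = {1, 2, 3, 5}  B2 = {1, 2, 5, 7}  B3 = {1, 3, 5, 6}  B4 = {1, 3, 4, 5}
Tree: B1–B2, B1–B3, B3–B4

Every vertex of G appears in some bag (union = {1, 2, 3, 4, 5, 6, 7}); every edge is covered by a bag; and for each vertex v the set of bags containing v is connected in the bag tree. The decomposition is therefore valid. The largest bag has 4 vertices, so the width is 3.

Yes; width 3.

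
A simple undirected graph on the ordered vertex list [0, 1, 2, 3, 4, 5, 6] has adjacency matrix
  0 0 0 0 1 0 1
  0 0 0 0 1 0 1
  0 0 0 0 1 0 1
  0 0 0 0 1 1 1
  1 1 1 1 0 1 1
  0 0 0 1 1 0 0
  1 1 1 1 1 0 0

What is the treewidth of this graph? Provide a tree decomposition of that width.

Treewidth 2.
One optimal decomposition is:
Bags: B1 = {3, 4, 6}  B2 = {3, 4, 5}  B3 = {1, 4, 6}  B4 = {2, 4, 6}  B5 = {0, 4, 6}
Tree: B1–B2, B1–B3, B3–B4, B3–B5

Each bag holds 3 vertices, so the decomposition has width 2, which upper-bounds the treewidth. Conversely, {3, 4, 5} is a clique of size 3, and the vertices of any clique must share a bag in every tree decomposition; so some bag has ≥ 3 vertices and tw(G) ≥ 2. The upper and lower bounds meet at 2, so that is the treewidth.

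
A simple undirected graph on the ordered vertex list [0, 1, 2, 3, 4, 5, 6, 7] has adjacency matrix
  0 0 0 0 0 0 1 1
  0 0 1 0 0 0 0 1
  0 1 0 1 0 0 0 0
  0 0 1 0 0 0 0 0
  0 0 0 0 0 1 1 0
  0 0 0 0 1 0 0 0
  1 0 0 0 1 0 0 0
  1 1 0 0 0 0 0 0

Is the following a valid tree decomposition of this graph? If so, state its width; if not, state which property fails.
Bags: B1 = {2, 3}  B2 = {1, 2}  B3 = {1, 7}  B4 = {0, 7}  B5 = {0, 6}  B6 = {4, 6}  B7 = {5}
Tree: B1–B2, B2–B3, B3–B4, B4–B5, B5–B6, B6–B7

A tree decomposition must satisfy three properties: every vertex lies in some bag; for every edge, both endpoints lie together in some bag; and for every vertex, the bags containing it form a connected subtree. Here edge (4,5) lies in no bag, so the decomposition is invalid.

No — edge (4,5) lies in no bag.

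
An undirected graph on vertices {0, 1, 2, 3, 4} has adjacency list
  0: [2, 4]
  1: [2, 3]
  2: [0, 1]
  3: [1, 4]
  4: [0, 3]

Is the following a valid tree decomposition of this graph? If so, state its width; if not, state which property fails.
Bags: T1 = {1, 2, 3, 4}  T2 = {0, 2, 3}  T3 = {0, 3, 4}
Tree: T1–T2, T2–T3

A tree decomposition must satisfy three properties: every vertex lies in some bag; for every edge, both endpoints lie together in some bag; and for every vertex, the bags containing it form a connected subtree. Here bags containing vertex 4 are not connected in the tree, so the decomposition is invalid.

No — bags containing vertex 4 are not connected in the tree.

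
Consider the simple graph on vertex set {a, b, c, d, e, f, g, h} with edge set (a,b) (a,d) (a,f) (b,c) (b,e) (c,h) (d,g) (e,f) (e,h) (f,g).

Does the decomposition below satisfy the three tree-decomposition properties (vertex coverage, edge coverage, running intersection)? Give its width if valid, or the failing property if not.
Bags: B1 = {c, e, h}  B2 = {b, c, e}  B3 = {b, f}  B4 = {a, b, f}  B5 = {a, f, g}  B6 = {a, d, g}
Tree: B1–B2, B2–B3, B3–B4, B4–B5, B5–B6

A tree decomposition must satisfy three properties: every vertex lies in some bag; for every edge, both endpoints lie together in some bag; and for every vertex, the bags containing it form a connected subtree. Here edge (e,f) lies in no bag, so the decomposition is invalid.

No — edge (e,f) lies in no bag.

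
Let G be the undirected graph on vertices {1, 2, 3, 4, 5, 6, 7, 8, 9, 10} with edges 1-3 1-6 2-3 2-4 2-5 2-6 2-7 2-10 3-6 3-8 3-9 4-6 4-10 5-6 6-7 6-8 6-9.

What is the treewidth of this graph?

A width-2 tree decomposition is:
Bags: B1 = {2, 3, 6}  B2 = {2, 4, 6}  B3 = {2, 4, 10}  B4 = {3, 6, 9}  B5 = {1, 3, 6}  B6 = {2, 6, 7}  B7 = {2, 5, 6}  B8 = {3, 6, 8}
Tree: B1–B2, B2–B3, B1–B4, B4–B5, B1–B6, B6–B7, B4–B8
Each bag holds 3 vertices, so the decomposition has width 2, which upper-bounds the treewidth. For the lower bound, the 3 vertices {2, 4, 10} are pairwise adjacent, and any tree decomposition puts a clique entirely inside one bag — forcing width ≥ 2. The upper and lower bounds meet at 2, so that is the treewidth.

2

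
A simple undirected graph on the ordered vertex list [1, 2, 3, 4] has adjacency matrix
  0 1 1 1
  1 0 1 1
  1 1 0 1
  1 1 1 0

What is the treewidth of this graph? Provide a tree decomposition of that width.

Treewidth 3.
One optimal decomposition is:
Bags: B1 = {1, 2, 3, 4}
Tree: (single bag)

A single bag containing all 4 vertices is trivially a valid decomposition of width 3. Conversely, {1, 2, 3, 4} is a clique of size 4, and the vertices of any clique must share a bag in every tree decomposition; so some bag has ≥ 4 vertices and tw(G) ≥ 3. Hence tw(G) = 3 exactly.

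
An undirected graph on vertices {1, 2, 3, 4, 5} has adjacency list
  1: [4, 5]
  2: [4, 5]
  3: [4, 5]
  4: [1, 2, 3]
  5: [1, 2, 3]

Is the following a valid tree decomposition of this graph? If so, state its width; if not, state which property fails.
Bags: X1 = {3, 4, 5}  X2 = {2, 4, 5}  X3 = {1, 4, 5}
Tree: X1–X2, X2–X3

Every vertex of G appears in some bag (union = {1, 2, 3, 4, 5}); every edge is covered by a bag; and for each vertex v the set of bags containing v is connected in the bag tree. The decomposition is therefore valid. The largest bag has 3 vertices, so the width is 2.

Yes; width 2.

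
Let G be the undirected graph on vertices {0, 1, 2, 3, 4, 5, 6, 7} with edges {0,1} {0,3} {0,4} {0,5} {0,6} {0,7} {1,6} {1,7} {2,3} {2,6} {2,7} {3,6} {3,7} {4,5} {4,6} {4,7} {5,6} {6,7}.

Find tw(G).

A width-3 tree decomposition is:
Bags: B1 = {0, 3, 6, 7}  B2 = {0, 1, 6, 7}  B3 = {2, 3, 6, 7}  B4 = {0, 4, 6, 7}  B5 = {0, 4, 5, 6}
Tree: B1–B2, B1–B3, B1–B4, B4–B5
The largest bag has 4 vertices, giving width 3; this decomposition certifies tw(G) ≤ 3. On the other hand G contains the 4-clique {0, 4, 5, 6}. A clique must lie in a single bag of any decomposition, so no decomposition can have width below 3. The upper and lower bounds meet at 3, so that is the treewidth.

3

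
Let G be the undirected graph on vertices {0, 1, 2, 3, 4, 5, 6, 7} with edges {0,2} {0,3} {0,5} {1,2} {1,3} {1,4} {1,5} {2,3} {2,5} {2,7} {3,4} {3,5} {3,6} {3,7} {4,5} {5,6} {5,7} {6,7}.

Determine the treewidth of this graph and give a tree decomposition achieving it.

Every bag has size at most 4, so the width is 4 − 1 = 3 and tw(G) ≤ 3. For the lower bound, the 4 vertices {0, 2, 3, 5} are pairwise adjacent, and any tree decomposition puts a clique entirely inside one bag — forcing width ≥ 3. The upper and lower bounds meet at 3, so that is the treewidth.

Treewidth 3.
One such decomposition:
Bags: B1 = {0, 2, 3, 5}  B2 = {1, 2, 3, 5}  B3 = {1, 3, 4, 5}  B4 = {2, 3, 5, 7}  B5 = {3, 5, 6, 7}
Tree: B1–B2, B2–B3, B2–B4, B4–B5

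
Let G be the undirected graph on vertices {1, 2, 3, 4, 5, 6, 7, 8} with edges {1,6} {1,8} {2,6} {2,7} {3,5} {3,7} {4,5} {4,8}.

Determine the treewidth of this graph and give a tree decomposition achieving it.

Treewidth 2.
One such decomposition:
Bags: B1 = {1, 6, 8}  B2 = {2, 6, 8}  B3 = {2, 7, 8}  B4 = {3, 7, 8}  B5 = {3, 5, 8}  B6 = {4, 5, 8}
Tree: B1–B2, B2–B3, B3–B4, B4–B5, B5–B6

Every bag has size at most 3, so the width is 3 − 1 = 2 and tw(G) ≤ 2. Since 8–1–6–2–7–3–5–4–8 is a cycle in G, G is not acyclic. Forests are exactly the graphs of treewidth ≤ 1, so tw(G) ≥ 2. Hence tw(G) = 2 exactly.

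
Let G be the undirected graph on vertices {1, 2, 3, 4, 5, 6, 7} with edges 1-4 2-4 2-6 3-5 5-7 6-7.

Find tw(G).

A width-1 tree decomposition is:
Bags: B1 = {3, 5}  B2 = {5, 7}  B3 = {6, 7}  B4 = {2, 6}  B5 = {2, 4}  B6 = {1, 4}
Tree: B1–B2, B2–B3, B3–B4, B4–B5, B5–B6
The largest bag has 2 vertices, giving width 1; this decomposition certifies tw(G) ≤ 1. Any graph with an edge has treewidth ≥ 1, and G has the edge 3–5. The upper and lower bounds meet at 1, so that is the treewidth.

1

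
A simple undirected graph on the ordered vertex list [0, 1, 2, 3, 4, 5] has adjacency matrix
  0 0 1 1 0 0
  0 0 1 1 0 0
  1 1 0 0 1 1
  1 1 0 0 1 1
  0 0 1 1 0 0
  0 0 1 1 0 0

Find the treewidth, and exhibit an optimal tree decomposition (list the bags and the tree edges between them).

Treewidth 2.
One such decomposition:
Bags: B1 = {0, 2, 3}  B2 = {1, 2, 3}  B3 = {2, 3, 4}  B4 = {2, 3, 5}
Tree: B1–B2, B2–B3, B3–B4

Each bag holds 3 vertices, so the decomposition has width 2, which upper-bounds the treewidth. Since 3–0–2–1–3 is a cycle in G, G is not acyclic. Forests are exactly the graphs of treewidth ≤ 1, so tw(G) ≥ 2. Combining the bounds, tw(G) = 2.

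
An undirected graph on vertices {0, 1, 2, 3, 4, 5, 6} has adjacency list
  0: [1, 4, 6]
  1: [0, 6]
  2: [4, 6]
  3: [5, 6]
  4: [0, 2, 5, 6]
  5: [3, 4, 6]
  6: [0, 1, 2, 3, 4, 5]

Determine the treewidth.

A width-2 tree decomposition is:
Bags: B1 = {0, 4, 6}  B2 = {0, 1, 6}  B3 = {2, 4, 6}  B4 = {4, 5, 6}  B5 = {3, 5, 6}
Tree: B1–B2, B1–B3, B3–B4, B4–B5
Each bag holds 3 vertices, so the decomposition has width 2, which upper-bounds the treewidth. On the other hand G contains the 3-clique {0, 1, 6}. A clique must lie in a single bag of any decomposition, so no decomposition can have width below 2. The upper and lower bounds meet at 2, so that is the treewidth.

2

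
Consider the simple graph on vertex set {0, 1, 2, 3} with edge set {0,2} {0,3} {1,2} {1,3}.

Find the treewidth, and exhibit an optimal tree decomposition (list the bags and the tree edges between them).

Treewidth 2.
One such decomposition:
Bags: B1 = {0, 1, 3}  B2 = {0, 1, 2}
Tree: B1–B2

Each bag holds 3 vertices, so the decomposition has width 2, which upper-bounds the treewidth. For the lower bound, G contains the cycle 0–3–1–2–0, so G is not a forest; only forests have treewidth ≤ 1, hence tw(G) ≥ 2. Therefore the treewidth is 2.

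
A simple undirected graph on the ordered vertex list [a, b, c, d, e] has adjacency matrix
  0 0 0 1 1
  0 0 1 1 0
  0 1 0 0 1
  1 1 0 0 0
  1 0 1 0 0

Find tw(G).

2

A width-2 tree decomposition is:
Bags: B1 = {a, d, e}  B2 = {b, d, e}  B3 = {b, c, e}
Tree: B1–B2, B2–B3
Every bag has size at most 3, so the width is 3 − 1 = 2 and tw(G) ≤ 2. For the lower bound, G contains the cycle e–a–d–b–c–e, so G is not a forest; only forests have treewidth ≤ 1, hence tw(G) ≥ 2. Hence tw(G) = 2 exactly.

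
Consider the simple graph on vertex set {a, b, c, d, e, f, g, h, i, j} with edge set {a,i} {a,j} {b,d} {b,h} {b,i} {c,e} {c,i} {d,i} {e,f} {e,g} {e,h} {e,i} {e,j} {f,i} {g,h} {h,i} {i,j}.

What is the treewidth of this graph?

A width-2 tree decomposition is:
Bags: B1 = {e, f, i}  B2 = {c, e, i}  B3 = {e, h, i}  B4 = {b, h, i}  B5 = {e, g, h}  B6 = {b, d, i}  B7 = {e, i, j}  B8 = {a, i, j}
Tree: B1–B2, B2–B3, B3–B4, B3–B5, B4–B6, B3–B7, B7–B8
The largest bag has 3 vertices, giving width 2; this decomposition certifies tw(G) ≤ 2. Conversely, {e, g, h} is a clique of size 3, and the vertices of any clique must share a bag in every tree decomposition; so some bag has ≥ 3 vertices and tw(G) ≥ 2. Hence tw(G) = 2 exactly.

2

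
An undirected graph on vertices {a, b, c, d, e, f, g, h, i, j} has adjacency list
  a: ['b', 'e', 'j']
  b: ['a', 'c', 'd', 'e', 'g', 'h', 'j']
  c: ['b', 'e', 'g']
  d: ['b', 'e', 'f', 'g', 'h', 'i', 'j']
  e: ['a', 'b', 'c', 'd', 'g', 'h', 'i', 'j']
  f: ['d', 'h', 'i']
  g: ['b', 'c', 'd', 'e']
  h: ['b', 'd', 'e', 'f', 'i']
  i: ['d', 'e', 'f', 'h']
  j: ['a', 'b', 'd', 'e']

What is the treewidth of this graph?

A width-3 tree decomposition is:
Bags: B1 = {b, d, e, g}  B2 = {b, d, e, j}  B3 = {a, b, e, j}  B4 = {b, d, e, h}  B5 = {b, c, e, g}  B6 = {d, e, h, i}  B7 = {d, f, h, i}
Tree: B1–B2, B2–B3, B2–B4, B1–B5, B4–B6, B6–B7
The largest bag has 4 vertices, giving width 3; this decomposition certifies tw(G) ≤ 3. Conversely, {b, d, e, g} is a clique of size 4, and the vertices of any clique must share a bag in every tree decomposition; so some bag has ≥ 4 vertices and tw(G) ≥ 3. Therefore the treewidth is 3.

3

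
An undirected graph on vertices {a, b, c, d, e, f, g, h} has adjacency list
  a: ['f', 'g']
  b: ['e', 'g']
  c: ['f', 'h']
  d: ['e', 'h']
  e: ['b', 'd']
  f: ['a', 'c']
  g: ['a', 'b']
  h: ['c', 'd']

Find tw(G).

2

A width-2 tree decomposition is:
Bags: B1 = {d, e, h}  B2 = {c, e, h}  B3 = {c, e, f}  B4 = {a, e, f}  B5 = {a, e, g}  B6 = {b, e, g}
Tree: B1–B2, B2–B3, B3–B4, B4–B5, B5–B6
Each bag holds 3 vertices, so the decomposition has width 2, which upper-bounds the treewidth. Since e–d–h–c–f–a–g–b–e is a cycle in G, G is not acyclic. Forests are exactly the graphs of treewidth ≤ 1, so tw(G) ≥ 2. The upper and lower bounds meet at 2, so that is the treewidth.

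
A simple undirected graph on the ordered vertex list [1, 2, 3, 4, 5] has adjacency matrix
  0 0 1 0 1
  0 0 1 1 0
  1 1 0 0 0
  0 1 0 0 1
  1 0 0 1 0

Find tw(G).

2

A width-2 tree decomposition is:
Bags: B1 = {1, 2, 3}  B2 = {1, 2, 4}  B3 = {1, 4, 5}
Tree: B1–B2, B2–B3
The largest bag has 3 vertices, giving width 2; this decomposition certifies tw(G) ≤ 2. For the lower bound, G contains the cycle 1–3–2–4–5–1, so G is not a forest; only forests have treewidth ≤ 1, hence tw(G) ≥ 2. Hence tw(G) = 2 exactly.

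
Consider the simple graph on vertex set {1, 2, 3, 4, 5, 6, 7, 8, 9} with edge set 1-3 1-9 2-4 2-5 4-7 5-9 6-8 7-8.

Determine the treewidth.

1

A width-1 tree decomposition is:
Bags: B1 = {1, 3}  B2 = {1, 9}  B3 = {5, 9}  B4 = {2, 5}  B5 = {2, 4}  B6 = {4, 7}  B7 = {7, 8}  B8 = {6, 8}
Tree: B1–B2, B2–B3, B3–B4, B4–B5, B5–B6, B6–B7, B7–B8
The largest bag has 2 vertices, giving width 1; this decomposition certifies tw(G) ≤ 1. G has an edge, so its treewidth is at least 1. The upper and lower bounds meet at 1, so that is the treewidth.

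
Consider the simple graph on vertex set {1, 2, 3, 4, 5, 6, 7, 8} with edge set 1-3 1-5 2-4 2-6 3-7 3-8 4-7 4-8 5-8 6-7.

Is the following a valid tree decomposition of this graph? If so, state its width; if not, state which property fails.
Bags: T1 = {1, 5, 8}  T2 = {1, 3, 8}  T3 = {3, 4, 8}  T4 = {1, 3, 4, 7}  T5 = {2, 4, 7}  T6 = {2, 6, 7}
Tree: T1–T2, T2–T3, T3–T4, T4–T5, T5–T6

No — bags containing vertex 1 are not connected in the tree.

A tree decomposition must satisfy three properties: every vertex lies in some bag; for every edge, both endpoints lie together in some bag; and for every vertex, the bags containing it form a connected subtree. Here bags containing vertex 1 are not connected in the tree, so the decomposition is invalid.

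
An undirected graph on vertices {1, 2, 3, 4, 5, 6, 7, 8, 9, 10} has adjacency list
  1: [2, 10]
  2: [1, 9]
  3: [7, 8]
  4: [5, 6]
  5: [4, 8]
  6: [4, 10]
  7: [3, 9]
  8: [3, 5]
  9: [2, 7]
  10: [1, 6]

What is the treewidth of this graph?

A width-2 tree decomposition is:
Bags: B1 = {1, 2, 10}  B2 = {2, 6, 10}  B3 = {2, 4, 6}  B4 = {2, 4, 5}  B5 = {2, 5, 8}  B6 = {2, 3, 8}  B7 = {2, 3, 7}  B8 = {2, 7, 9}
Tree: B1–B2, B2–B3, B3–B4, B4–B5, B5–B6, B6–B7, B7–B8
Each bag holds 3 vertices, so the decomposition has width 2, which upper-bounds the treewidth. The edges 2–1–10–6–4–5–8–3–7–9–2 form a cycle, so G is not a tree and its treewidth is at least 2. Therefore the treewidth is 2.

2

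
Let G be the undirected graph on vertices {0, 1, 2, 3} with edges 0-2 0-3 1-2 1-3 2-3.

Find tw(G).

2

A width-2 tree decomposition is:
Bags: B1 = {0, 2, 3}  B2 = {1, 2, 3}
Tree: B1–B2
Every bag has size at most 3, so the width is 3 − 1 = 2 and tw(G) ≤ 2. On the other hand G contains the 3-clique {0, 2, 3}. A clique must lie in a single bag of any decomposition, so no decomposition can have width below 2. Therefore the treewidth is 2.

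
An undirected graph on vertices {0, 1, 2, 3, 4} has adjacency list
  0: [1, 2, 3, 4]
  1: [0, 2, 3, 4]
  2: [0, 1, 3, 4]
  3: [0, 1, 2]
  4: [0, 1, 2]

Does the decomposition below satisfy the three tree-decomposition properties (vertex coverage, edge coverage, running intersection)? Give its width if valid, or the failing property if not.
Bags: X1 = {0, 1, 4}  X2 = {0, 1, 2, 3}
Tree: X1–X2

No — edge (2,4) lies in no bag.

A tree decomposition must satisfy three properties: every vertex lies in some bag; for every edge, both endpoints lie together in some bag; and for every vertex, the bags containing it form a connected subtree. Here edge (2,4) lies in no bag, so the decomposition is invalid.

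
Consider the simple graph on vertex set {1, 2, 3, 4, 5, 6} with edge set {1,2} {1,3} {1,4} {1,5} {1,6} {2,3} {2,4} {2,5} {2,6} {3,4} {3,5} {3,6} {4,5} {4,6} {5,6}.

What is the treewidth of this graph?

5

A width-5 tree decomposition is:
Bags: B1 = {1, 2, 3, 4, 5, 6}
Tree: (single bag)
With just one bag of size 6, the width is 6 − 1 = 5, so tw(G) ≤ 5. On the other hand G contains the 6-clique {1, 2, 3, 4, 5, 6}. A clique must lie in a single bag of any decomposition, so no decomposition can have width below 5. The upper and lower bounds meet at 5, so that is the treewidth.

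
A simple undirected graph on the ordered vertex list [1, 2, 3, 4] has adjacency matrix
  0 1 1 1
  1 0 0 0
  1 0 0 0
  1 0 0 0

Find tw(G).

1

A width-1 tree decomposition is:
Bags: B1 = {1, 2}  B2 = {1, 4}  B3 = {1, 3}
Tree: B1–B2, B2–B3
Every bag has size at most 2, so the width is 2 − 1 = 1 and tw(G) ≤ 1. Since G has at least one edge (e.g. 1–2), it is not an edgeless graph, so tw(G) ≥ 1. The upper and lower bounds meet at 1, so that is the treewidth.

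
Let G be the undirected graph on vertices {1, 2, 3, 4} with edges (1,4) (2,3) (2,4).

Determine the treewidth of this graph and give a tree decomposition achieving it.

Treewidth 1.
One such decomposition:
Bags: B1 = {2, 3}  B2 = {2, 4}  B3 = {1, 4}
Tree: B1–B2, B2–B3

Each bag holds 2 vertices, so the decomposition has width 1, which upper-bounds the treewidth. Since G has at least one edge (e.g. 3–2), it is not an edgeless graph, so tw(G) ≥ 1. The upper and lower bounds meet at 1, so that is the treewidth.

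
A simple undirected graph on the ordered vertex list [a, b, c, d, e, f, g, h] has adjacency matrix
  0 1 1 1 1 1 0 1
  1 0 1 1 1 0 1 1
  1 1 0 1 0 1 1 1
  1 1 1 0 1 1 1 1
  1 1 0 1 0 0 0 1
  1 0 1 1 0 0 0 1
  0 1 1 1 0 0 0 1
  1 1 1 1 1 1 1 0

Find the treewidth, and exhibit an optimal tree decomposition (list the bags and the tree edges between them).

Each bag holds 5 vertices, so the decomposition has width 4, which upper-bounds the treewidth. Conversely, {a, c, d, f, h} is a clique of size 5, and the vertices of any clique must share a bag in every tree decomposition; so some bag has ≥ 5 vertices and tw(G) ≥ 4. Hence tw(G) = 4 exactly.

Treewidth 4.
Bags: B1 = {a, b, c, d, h}  B2 = {a, c, d, f, h}  B3 = {a, b, d, e, h}  B4 = {b, c, d, g, h}
Tree: B1–B2, B1–B3, B1–B4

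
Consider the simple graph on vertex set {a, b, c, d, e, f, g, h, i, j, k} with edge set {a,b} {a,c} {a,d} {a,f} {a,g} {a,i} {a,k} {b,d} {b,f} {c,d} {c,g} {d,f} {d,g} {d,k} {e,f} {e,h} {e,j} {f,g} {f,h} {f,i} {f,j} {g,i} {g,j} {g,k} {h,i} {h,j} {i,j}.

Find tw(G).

3

A width-3 tree decomposition is:
Bags: B1 = {f, h, i, j}  B2 = {e, f, h, j}  B3 = {f, g, i, j}  B4 = {a, f, g, i}  B5 = {a, d, f, g}  B6 = {a, c, d, g}  B7 = {a, b, d, f}  B8 = {a, d, g, k}
Tree: B1–B2, B1–B3, B3–B4, B4–B5, B5–B6, B5–B7, B5–B8
Every bag has size at most 4, so the width is 4 − 1 = 3 and tw(G) ≤ 3. Conversely, {a, c, d, g} is a clique of size 4, and the vertices of any clique must share a bag in every tree decomposition; so some bag has ≥ 4 vertices and tw(G) ≥ 3. Hence tw(G) = 3 exactly.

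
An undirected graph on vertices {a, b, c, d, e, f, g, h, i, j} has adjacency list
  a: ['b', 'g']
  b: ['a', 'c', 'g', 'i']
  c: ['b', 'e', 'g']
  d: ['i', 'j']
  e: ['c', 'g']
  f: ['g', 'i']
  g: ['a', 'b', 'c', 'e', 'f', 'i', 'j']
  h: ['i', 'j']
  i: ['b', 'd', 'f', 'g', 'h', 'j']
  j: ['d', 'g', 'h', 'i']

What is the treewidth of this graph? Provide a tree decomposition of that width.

Each bag holds 3 vertices, so the decomposition has width 2, which upper-bounds the treewidth. For the lower bound, the 3 vertices {d, i, j} are pairwise adjacent, and any tree decomposition puts a clique entirely inside one bag — forcing width ≥ 2. Therefore the treewidth is 2.

Treewidth 2.
One such decomposition:
Bags: B1 = {g, i, j}  B2 = {h, i, j}  B3 = {b, g, i}  B4 = {a, b, g}  B5 = {b, c, g}  B6 = {d, i, j}  B7 = {f, g, i}  B8 = {c, e, g}
Tree: B1–B2, B1–B3, B3–B4, B4–B5, B1–B6, B1–B7, B5–B8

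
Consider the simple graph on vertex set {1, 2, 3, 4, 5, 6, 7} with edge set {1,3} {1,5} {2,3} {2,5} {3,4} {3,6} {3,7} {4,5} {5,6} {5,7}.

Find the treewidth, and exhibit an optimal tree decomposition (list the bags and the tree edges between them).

Every bag has size at most 3, so the width is 3 − 1 = 2 and tw(G) ≤ 2. For the lower bound, G contains the cycle 3–4–5–2–3, so G is not a forest; only forests have treewidth ≤ 1, hence tw(G) ≥ 2. The upper and lower bounds meet at 2, so that is the treewidth.

Treewidth 2.
One optimal decomposition is:
Bags: B1 = {3, 4, 5}  B2 = {2, 3, 5}  B3 = {1, 3, 5}  B4 = {3, 5, 7}  B5 = {3, 5, 6}
Tree: B1–B2, B2–B3, B3–B4, B4–B5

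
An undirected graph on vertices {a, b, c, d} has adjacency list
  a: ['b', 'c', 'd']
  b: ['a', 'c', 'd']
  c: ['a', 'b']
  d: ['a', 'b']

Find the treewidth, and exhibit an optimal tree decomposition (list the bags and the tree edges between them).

Every bag has size at most 3, so the width is 3 − 1 = 2 and tw(G) ≤ 2. On the other hand G contains the 3-clique {a, b, d}. A clique must lie in a single bag of any decomposition, so no decomposition can have width below 2. Hence tw(G) = 2 exactly.

Treewidth 2.
One optimal decomposition is:
Bags: B1 = {a, b, d}  B2 = {a, b, c}
Tree: B1–B2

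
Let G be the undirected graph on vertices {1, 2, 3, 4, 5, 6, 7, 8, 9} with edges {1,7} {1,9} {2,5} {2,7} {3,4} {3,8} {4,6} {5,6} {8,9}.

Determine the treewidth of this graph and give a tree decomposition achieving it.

Treewidth 2.
Bags: B1 = {1, 2, 7}  B2 = {1, 2, 9}  B3 = {2, 8, 9}  B4 = {2, 3, 8}  B5 = {2, 3, 4}  B6 = {2, 4, 6}  B7 = {2, 5, 6}
Tree: B1–B2, B2–B3, B3–B4, B4–B5, B5–B6, B6–B7

Every bag has size at most 3, so the width is 3 − 1 = 2 and tw(G) ≤ 2. The edges 2–7–1–9–8–3–4–6–5–2 form a cycle, so G is not a tree and its treewidth is at least 2. The upper and lower bounds meet at 2, so that is the treewidth.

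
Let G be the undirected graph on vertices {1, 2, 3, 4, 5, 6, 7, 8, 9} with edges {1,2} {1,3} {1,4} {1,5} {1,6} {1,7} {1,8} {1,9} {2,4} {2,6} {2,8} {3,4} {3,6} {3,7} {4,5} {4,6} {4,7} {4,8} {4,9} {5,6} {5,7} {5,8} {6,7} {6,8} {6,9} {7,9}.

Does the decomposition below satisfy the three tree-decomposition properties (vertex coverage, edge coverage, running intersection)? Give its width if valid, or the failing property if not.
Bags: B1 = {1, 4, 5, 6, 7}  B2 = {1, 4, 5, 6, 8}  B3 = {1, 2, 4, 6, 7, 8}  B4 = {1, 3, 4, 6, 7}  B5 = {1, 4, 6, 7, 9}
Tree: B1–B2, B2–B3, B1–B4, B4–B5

No — bags containing vertex 7 are not connected in the tree.

A tree decomposition must satisfy three properties: every vertex lies in some bag; for every edge, both endpoints lie together in some bag; and for every vertex, the bags containing it form a connected subtree. Here bags containing vertex 7 are not connected in the tree, so the decomposition is invalid.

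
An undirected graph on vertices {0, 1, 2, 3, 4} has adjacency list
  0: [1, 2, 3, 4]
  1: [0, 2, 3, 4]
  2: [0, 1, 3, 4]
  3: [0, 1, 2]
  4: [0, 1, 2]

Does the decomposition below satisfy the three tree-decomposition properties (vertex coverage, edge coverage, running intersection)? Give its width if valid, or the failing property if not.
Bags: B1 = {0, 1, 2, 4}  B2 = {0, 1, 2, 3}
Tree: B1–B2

Checking the three conditions: (i) the bags cover all of {0, 1, 2, 3, 4}; (ii) for each edge, some bag contains both endpoints; (iii) the bags containing any fixed vertex form a subtree. All hold, so the decomposition is valid with width 4 − 1 = 3.

Yes; width 3.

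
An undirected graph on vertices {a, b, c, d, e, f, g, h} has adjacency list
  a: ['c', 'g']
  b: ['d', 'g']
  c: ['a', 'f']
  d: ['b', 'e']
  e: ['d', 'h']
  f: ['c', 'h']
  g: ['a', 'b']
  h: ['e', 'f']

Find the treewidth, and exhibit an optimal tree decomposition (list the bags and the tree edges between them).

Every bag has size at most 3, so the width is 3 − 1 = 2 and tw(G) ≤ 2. The edges f–h–e–d–b–g–a–c–f form a cycle, so G is not a tree and its treewidth is at least 2. Therefore the treewidth is 2.

Treewidth 2.
One such decomposition:
Bags: B1 = {e, f, h}  B2 = {d, e, f}  B3 = {b, d, f}  B4 = {b, f, g}  B5 = {a, f, g}  B6 = {a, c, f}
Tree: B1–B2, B2–B3, B3–B4, B4–B5, B5–B6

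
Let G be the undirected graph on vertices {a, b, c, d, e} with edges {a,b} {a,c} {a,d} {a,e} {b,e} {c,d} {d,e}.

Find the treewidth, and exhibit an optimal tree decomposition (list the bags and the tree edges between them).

Every bag has size at most 3, so the width is 3 − 1 = 2 and tw(G) ≤ 2. For the lower bound, the 3 vertices {a, d, e} are pairwise adjacent, and any tree decomposition puts a clique entirely inside one bag — forcing width ≥ 2. Therefore the treewidth is 2.

Treewidth 2.
One such decomposition:
Bags: B1 = {a, d, e}  B2 = {a, c, d}  B3 = {a, b, e}
Tree: B1–B2, B1–B3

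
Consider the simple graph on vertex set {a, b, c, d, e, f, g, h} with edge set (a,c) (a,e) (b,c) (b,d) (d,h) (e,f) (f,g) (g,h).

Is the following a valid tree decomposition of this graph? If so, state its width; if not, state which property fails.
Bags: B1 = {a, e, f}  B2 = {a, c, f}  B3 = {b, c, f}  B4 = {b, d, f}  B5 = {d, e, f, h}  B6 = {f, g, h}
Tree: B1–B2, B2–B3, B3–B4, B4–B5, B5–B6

No — bags containing vertex e are not connected in the tree.

A tree decomposition must satisfy three properties: every vertex lies in some bag; for every edge, both endpoints lie together in some bag; and for every vertex, the bags containing it form a connected subtree. Here bags containing vertex e are not connected in the tree, so the decomposition is invalid.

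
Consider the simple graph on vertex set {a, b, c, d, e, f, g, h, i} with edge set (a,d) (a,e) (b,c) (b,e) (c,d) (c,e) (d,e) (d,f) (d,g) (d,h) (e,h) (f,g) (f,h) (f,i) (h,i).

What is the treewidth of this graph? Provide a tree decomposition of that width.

Treewidth 2.
Bags: B1 = {d, f, h}  B2 = {f, h, i}  B3 = {d, e, h}  B4 = {a, d, e}  B5 = {c, d, e}  B6 = {d, f, g}  B7 = {b, c, e}
Tree: B1–B2, B1–B3, B3–B4, B4–B5, B1–B6, B5–B7

Every bag has size at most 3, so the width is 3 − 1 = 2 and tw(G) ≤ 2. For the lower bound, the 3 vertices {d, f, g} are pairwise adjacent, and any tree decomposition puts a clique entirely inside one bag — forcing width ≥ 2. The upper and lower bounds meet at 2, so that is the treewidth.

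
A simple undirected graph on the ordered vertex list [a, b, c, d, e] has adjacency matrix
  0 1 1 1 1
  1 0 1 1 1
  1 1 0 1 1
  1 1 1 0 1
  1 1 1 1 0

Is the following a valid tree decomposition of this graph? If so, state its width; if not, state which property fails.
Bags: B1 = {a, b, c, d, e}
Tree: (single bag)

Vertex coverage: the bags together contain {a, b, c, d, e}, the full vertex set. Edge coverage: each edge of G has both endpoints in at least one bag. Running intersection: for every vertex, the bags containing it form a connected subtree. All three properties hold, so this is a valid tree decomposition of width max|bag| − 1 = 4, and hence tw(G) ≤ 4.

Yes; width 4.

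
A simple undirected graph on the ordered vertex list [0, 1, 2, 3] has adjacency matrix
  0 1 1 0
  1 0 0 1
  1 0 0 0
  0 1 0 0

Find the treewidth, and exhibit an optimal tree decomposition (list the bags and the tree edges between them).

The largest bag has 2 vertices, giving width 1; this decomposition certifies tw(G) ≤ 1. G has an edge, so its treewidth is at least 1. Hence tw(G) = 1 exactly.

Treewidth 1.
One such decomposition:
Bags: B1 = {0, 2}  B2 = {0, 1}  B3 = {1, 3}
Tree: B1–B2, B2–B3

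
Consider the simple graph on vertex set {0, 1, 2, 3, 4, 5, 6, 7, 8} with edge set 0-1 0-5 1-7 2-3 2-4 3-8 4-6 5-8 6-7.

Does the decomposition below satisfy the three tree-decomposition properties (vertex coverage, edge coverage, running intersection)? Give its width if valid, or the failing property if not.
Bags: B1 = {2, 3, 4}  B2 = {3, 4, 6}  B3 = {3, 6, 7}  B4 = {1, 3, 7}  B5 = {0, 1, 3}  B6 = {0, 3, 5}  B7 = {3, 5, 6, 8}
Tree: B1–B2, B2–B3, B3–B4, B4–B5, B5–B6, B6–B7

A tree decomposition must satisfy three properties: every vertex lies in some bag; for every edge, both endpoints lie together in some bag; and for every vertex, the bags containing it form a connected subtree. Here bags containing vertex 6 are not connected in the tree, so the decomposition is invalid.

No — bags containing vertex 6 are not connected in the tree.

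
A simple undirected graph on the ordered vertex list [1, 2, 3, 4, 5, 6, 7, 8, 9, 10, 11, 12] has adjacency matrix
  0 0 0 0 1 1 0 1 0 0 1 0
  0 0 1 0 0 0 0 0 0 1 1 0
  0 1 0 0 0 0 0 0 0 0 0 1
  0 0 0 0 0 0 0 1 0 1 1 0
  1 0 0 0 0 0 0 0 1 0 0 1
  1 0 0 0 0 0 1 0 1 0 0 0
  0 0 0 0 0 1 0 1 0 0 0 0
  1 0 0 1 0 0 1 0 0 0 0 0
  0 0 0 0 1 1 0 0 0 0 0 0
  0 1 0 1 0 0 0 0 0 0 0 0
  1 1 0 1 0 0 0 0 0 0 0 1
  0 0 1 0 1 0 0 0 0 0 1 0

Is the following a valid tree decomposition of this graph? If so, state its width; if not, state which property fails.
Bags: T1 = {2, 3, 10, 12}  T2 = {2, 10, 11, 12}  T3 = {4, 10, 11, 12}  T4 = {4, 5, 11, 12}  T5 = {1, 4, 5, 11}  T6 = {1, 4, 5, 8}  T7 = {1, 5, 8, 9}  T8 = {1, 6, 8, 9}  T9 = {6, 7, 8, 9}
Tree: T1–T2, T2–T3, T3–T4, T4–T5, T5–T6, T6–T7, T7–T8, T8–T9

Checking the three conditions: (i) the bags cover all of {1, 2, 3, 4, 5, 6, 7, 8, 9, 10, 11, 12}; (ii) for each edge, some bag contains both endpoints; (iii) the bags containing any fixed vertex form a subtree. All hold, so the decomposition is valid with width 4 − 1 = 3.

Yes; width 3.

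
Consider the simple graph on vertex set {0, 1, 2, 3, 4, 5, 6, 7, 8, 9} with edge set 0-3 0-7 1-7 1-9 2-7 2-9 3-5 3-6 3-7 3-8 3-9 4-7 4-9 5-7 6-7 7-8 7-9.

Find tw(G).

2

A width-2 tree decomposition is:
Bags: B1 = {3, 7, 9}  B2 = {3, 6, 7}  B3 = {0, 3, 7}  B4 = {2, 7, 9}  B5 = {4, 7, 9}  B6 = {1, 7, 9}  B7 = {3, 5, 7}  B8 = {3, 7, 8}
Tree: B1–B2, B2–B3, B1–B4, B1–B5, B1–B6, B1–B7, B2–B8
Each bag holds 3 vertices, so the decomposition has width 2, which upper-bounds the treewidth. For the lower bound, the 3 vertices {1, 7, 9} are pairwise adjacent, and any tree decomposition puts a clique entirely inside one bag — forcing width ≥ 2. Hence tw(G) = 2 exactly.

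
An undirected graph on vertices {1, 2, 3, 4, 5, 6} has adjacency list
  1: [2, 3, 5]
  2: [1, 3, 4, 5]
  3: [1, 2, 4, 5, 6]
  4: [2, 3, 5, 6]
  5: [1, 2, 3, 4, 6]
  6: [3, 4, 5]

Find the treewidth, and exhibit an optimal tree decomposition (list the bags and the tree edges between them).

Each bag holds 4 vertices, so the decomposition has width 3, which upper-bounds the treewidth. Conversely, {1, 2, 3, 5} is a clique of size 4, and the vertices of any clique must share a bag in every tree decomposition; so some bag has ≥ 4 vertices and tw(G) ≥ 3. Hence tw(G) = 3 exactly.

Treewidth 3.
One optimal decomposition is:
Bags: B1 = {1, 2, 3, 5}  B2 = {2, 3, 4, 5}  B3 = {3, 4, 5, 6}
Tree: B1–B2, B2–B3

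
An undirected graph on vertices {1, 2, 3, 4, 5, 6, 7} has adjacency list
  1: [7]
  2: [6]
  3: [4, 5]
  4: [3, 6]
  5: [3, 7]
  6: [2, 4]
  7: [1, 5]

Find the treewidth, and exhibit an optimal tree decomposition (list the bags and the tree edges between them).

The largest bag has 2 vertices, giving width 1; this decomposition certifies tw(G) ≤ 1. Since G has at least one edge (e.g. 1–7), it is not an edgeless graph, so tw(G) ≥ 1. Hence tw(G) = 1 exactly.

Treewidth 1.
Bags: B1 = {1, 7}  B2 = {5, 7}  B3 = {3, 5}  B4 = {3, 4}  B5 = {4, 6}  B6 = {2, 6}
Tree: B1–B2, B2–B3, B3–B4, B4–B5, B5–B6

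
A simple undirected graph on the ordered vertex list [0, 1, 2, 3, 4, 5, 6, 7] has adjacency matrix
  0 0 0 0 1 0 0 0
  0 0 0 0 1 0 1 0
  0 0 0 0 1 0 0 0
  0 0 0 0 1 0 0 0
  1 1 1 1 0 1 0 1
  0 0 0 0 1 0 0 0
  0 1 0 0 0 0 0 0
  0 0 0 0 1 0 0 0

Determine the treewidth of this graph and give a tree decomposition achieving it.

The largest bag has 2 vertices, giving width 1; this decomposition certifies tw(G) ≤ 1. Any graph with an edge has treewidth ≥ 1, and G has the edge 4–1. Hence tw(G) = 1 exactly.

Treewidth 1.
One optimal decomposition is:
Bags: B1 = {1, 4}  B2 = {4, 5}  B3 = {0, 4}  B4 = {2, 4}  B5 = {3, 4}  B6 = {1, 6}  B7 = {4, 7}
Tree: B1–B2, B2–B3, B2–B4, B3–B5, B1–B6, B3–B7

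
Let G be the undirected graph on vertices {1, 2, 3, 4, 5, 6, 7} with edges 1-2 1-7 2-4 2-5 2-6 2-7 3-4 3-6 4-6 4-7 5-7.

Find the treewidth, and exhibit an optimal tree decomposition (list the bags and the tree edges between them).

Treewidth 2.
One such decomposition:
Bags: B1 = {2, 5, 7}  B2 = {2, 4, 7}  B3 = {2, 4, 6}  B4 = {1, 2, 7}  B5 = {3, 4, 6}
Tree: B1–B2, B2–B3, B2–B4, B3–B5

Each bag holds 3 vertices, so the decomposition has width 2, which upper-bounds the treewidth. On the other hand G contains the 3-clique {2, 4, 6}. A clique must lie in a single bag of any decomposition, so no decomposition can have width below 2. Combining the bounds, tw(G) = 2.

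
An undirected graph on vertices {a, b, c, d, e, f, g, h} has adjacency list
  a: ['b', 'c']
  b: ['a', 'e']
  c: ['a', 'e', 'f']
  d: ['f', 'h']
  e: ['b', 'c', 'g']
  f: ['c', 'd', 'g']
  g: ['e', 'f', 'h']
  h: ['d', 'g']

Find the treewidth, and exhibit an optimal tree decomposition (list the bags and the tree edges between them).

Treewidth 2.
One optimal decomposition is:
Bags: B1 = {a, b, c}  B2 = {b, c, e}  B3 = {c, e, f}  B4 = {e, f, g}  B5 = {d, f, g}  B6 = {d, g, h}
Tree: B1–B2, B2–B3, B3–B4, B4–B5, B5–B6

Each bag holds 3 vertices, so the decomposition has width 2, which upper-bounds the treewidth. For the lower bound, G contains the cycle a–b–e–c–a, so G is not a forest; only forests have treewidth ≤ 1, hence tw(G) ≥ 2. Combining the bounds, tw(G) = 2.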